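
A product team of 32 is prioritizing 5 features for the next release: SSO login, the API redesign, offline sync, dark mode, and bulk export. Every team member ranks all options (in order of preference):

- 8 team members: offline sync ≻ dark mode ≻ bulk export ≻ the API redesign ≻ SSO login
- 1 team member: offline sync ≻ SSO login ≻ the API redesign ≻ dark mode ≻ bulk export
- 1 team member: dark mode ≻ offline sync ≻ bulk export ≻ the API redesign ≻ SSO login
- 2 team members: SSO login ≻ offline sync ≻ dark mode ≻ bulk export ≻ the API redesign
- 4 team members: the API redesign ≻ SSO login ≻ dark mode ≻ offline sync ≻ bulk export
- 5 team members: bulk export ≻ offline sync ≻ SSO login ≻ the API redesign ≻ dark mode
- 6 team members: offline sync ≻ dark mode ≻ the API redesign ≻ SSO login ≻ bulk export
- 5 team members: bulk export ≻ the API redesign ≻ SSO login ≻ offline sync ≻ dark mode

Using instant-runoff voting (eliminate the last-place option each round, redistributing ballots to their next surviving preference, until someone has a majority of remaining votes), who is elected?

offline sync

Round 1: SSO login 2, the API redesign 4, offline sync 15, dark mode 1, bulk export 10. Eliminate dark mode.
Round 2: SSO login 2, the API redesign 4, offline sync 16, bulk export 10. Eliminate SSO login.
Round 3: the API redesign 4, offline sync 18, bulk export 10. Offline sync has a majority.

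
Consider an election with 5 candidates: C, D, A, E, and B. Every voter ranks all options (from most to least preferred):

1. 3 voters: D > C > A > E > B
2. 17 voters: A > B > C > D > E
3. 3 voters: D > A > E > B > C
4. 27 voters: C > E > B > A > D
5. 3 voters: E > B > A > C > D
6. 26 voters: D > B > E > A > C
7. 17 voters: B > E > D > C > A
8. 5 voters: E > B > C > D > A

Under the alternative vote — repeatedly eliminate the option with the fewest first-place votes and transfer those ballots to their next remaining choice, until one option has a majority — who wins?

Round 1: C 27, D 32, A 17, E 8, B 17. Eliminate E.
Round 2: C 27, D 32, A 17, B 25. Eliminate A.
Round 3: C 27, D 32, B 42. Eliminate C.
Round 4: D 32, B 69. B has a majority.

B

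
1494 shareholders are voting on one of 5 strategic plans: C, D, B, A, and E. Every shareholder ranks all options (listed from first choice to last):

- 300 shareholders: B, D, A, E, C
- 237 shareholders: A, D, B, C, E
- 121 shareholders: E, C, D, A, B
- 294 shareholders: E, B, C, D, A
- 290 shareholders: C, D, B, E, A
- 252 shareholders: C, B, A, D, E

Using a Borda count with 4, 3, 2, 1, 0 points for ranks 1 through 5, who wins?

C: 300·0 + 237·1 + 121·3 + 294·2 + 290·4 + 252·4 = 3356
D: 300·3 + 237·3 + 121·2 + 294·1 + 290·3 + 252·1 = 3269
B: 300·4 + 237·2 + 121·0 + 294·3 + 290·2 + 252·3 = 3892
A: 300·2 + 237·4 + 121·1 + 294·0 + 290·0 + 252·2 = 2173
E: 300·1 + 237·0 + 121·4 + 294·4 + 290·1 + 252·0 = 2250
B has the highest Borda score (3892).

B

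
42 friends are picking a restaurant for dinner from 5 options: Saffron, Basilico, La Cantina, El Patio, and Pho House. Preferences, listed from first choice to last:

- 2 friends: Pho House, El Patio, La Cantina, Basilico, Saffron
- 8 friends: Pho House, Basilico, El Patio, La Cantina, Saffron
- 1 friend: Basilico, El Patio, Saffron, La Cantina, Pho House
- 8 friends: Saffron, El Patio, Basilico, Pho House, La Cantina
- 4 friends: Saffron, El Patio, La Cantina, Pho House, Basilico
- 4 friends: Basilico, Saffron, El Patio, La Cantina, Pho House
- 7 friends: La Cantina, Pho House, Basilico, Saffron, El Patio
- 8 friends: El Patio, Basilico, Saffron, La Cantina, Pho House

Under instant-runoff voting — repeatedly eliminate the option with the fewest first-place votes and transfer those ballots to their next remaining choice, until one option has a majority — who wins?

Saffron

Round 1: Saffron 12, Basilico 5, La Cantina 7, El Patio 8, Pho House 10. Eliminate Basilico.
Round 2: Saffron 16, La Cantina 7, El Patio 9, Pho House 10. Eliminate La Cantina.
Round 3: Saffron 16, El Patio 9, Pho House 17. Eliminate El Patio.
Round 4: Saffron 25, Pho House 17. Saffron has a majority.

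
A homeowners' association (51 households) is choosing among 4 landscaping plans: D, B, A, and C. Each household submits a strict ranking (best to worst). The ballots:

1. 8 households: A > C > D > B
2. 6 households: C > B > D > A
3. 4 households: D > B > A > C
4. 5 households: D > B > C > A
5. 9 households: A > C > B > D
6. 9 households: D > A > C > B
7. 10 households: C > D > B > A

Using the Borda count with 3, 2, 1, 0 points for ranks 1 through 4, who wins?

D: 8·1 + 6·1 + 4·3 + 5·3 + 9·0 + 9·3 + 10·2 = 88
B: 8·0 + 6·2 + 4·2 + 5·2 + 9·1 + 9·0 + 10·1 = 49
A: 8·3 + 6·0 + 4·1 + 5·0 + 9·3 + 9·2 + 10·0 = 73
C: 8·2 + 6·3 + 4·0 + 5·1 + 9·2 + 9·1 + 10·3 = 96
C has the highest Borda score (96).

C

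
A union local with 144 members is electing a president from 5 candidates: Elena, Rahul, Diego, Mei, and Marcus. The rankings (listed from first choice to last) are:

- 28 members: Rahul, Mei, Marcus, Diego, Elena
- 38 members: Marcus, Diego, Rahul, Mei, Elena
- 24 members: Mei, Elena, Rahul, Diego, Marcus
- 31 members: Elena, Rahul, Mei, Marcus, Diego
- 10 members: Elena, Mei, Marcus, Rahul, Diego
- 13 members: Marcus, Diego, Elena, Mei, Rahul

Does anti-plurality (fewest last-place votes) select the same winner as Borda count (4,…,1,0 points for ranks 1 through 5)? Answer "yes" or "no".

Anti-plurality — last-place votes: Elena 66, Rahul 13, Diego 41, Mei 0, Marcus 24. Winner: Mei.
Borda — scores: Elena 262, Rahul 339, Diego 205, Mei 323, Marcus 311. Winner: Rahul.
The two methods disagree.

no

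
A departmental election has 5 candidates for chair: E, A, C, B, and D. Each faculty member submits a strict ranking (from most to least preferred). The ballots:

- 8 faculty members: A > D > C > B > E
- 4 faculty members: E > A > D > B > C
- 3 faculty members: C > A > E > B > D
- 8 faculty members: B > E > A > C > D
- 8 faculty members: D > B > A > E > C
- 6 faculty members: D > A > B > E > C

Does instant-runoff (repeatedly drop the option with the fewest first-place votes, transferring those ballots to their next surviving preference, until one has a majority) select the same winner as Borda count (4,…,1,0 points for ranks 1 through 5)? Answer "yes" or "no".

Instant-runoff — R1 E 4, A 8, C 3, B 8, D 14 (C out); R2 E 4, A 11, B 8, D 14 (E out); R3 A 15, B 8, D 14 (B out); R4 A 23, D 14 (A winner). Winner: A.
Borda — scores: E 60, A 103, C 36, B 83, D 88. Winner: A.
The two methods agree.

yes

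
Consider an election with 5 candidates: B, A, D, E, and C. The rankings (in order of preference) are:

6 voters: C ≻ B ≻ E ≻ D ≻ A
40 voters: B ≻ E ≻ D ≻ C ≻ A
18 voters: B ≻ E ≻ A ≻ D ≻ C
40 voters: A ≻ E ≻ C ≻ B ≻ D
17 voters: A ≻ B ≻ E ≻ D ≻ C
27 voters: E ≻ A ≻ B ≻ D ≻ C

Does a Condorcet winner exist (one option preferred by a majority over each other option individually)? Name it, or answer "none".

Checking pairwise contests:
A beats B 84–64.
E beats A 91–57.
B beats D 148–0.
B beats E 81–67.
B beats C 102–46.
Every option loses at least one head-to-head, so there is no Condorcet winner.

none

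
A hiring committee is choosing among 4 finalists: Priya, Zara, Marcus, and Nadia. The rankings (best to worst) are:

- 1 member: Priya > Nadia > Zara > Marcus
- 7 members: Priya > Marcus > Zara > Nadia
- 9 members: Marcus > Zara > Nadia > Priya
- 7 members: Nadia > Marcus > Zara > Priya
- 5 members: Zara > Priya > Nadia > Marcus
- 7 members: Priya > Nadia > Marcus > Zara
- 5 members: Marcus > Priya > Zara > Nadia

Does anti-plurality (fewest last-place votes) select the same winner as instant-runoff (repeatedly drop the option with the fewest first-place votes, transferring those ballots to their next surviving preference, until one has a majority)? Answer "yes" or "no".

yes

Anti-plurality — last-place votes: Priya 16, Zara 7, Marcus 6, Nadia 12. Winner: Marcus.
Instant-runoff — R1 Priya 15, Zara 5, Marcus 14, Nadia 7 (Zara out); R2 Priya 20, Marcus 14, Nadia 7 (Nadia out); R3 Priya 20, Marcus 21 (Marcus winner). Winner: Marcus.
The two methods agree.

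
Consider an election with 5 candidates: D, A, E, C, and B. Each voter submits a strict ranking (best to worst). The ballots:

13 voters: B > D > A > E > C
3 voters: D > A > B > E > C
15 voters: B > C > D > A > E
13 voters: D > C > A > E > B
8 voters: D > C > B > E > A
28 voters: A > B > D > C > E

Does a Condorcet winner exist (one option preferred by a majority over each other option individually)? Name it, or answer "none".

Checking pairwise contests:
B beats D 56–24.
D beats A 52–28.
D beats E 80–0.
D beats C 65–15.
A beats B 44–36.
Every option loses at least one head-to-head, so there is no Condorcet winner.

none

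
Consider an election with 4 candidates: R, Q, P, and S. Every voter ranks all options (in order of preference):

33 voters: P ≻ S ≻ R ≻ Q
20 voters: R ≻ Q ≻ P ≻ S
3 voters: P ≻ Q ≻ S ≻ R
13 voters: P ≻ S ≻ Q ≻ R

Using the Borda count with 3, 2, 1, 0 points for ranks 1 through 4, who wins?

R: 33·1 + 20·3 + 3·0 + 13·0 = 93
Q: 33·0 + 20·2 + 3·2 + 13·1 = 59
P: 33·3 + 20·1 + 3·3 + 13·3 = 167
S: 33·2 + 20·0 + 3·1 + 13·2 = 95
P has the highest Borda score (167).

P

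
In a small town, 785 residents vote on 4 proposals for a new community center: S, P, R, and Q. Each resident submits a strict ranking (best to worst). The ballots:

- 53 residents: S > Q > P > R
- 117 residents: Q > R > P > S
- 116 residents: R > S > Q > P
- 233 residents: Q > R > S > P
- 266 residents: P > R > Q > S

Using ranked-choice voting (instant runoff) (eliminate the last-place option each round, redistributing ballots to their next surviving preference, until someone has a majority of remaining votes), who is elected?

Round 1: S 53, P 266, R 116, Q 350. Eliminate S.
Round 2: P 266, R 116, Q 403. Q has a majority.

Q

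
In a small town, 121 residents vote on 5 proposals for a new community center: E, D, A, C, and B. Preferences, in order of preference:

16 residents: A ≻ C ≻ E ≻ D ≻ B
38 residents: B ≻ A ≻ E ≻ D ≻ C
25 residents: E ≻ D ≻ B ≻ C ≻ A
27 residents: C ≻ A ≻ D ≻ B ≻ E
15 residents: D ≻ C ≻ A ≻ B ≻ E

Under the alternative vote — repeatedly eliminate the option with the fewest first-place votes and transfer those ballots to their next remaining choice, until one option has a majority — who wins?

Round 1: E 25, D 15, A 16, C 27, B 38. Eliminate D.
Round 2: E 25, A 16, C 42, B 38. Eliminate A.
Round 3: E 25, C 58, B 38. Eliminate E.
Round 4: C 58, B 63. B has a majority.

B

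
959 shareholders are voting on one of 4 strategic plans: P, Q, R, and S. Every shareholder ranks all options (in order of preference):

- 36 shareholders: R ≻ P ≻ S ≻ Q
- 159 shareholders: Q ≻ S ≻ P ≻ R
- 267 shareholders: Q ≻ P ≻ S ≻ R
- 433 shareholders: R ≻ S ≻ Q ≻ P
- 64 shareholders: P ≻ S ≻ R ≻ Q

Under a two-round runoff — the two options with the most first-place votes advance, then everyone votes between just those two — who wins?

Round 1 first-place votes: P 64, Q 426, R 469, S 0.
R and Q advance.
Runoff: R is preferred to Q by 533 voters; Q by 426.
R wins the runoff.

R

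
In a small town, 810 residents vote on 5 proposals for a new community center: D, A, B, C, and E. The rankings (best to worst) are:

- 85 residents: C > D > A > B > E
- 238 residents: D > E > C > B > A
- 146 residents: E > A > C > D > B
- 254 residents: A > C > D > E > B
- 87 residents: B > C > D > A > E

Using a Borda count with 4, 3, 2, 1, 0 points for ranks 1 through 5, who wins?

D: 85·3 + 238·4 + 146·1 + 254·2 + 87·2 = 2035
A: 85·2 + 238·0 + 146·3 + 254·4 + 87·1 = 1711
B: 85·1 + 238·1 + 146·0 + 254·0 + 87·4 = 671
C: 85·4 + 238·2 + 146·2 + 254·3 + 87·3 = 2131
E: 85·0 + 238·3 + 146·4 + 254·1 + 87·0 = 1552
C has the highest Borda score (2131).

C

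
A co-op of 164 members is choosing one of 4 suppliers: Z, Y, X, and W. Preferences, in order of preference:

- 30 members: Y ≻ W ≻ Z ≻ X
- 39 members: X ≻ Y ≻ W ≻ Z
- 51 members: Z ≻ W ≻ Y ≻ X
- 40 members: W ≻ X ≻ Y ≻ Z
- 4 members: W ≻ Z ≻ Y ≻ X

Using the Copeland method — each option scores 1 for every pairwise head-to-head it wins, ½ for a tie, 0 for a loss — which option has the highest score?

Z: beats X; loses to Y and W → score 1.
Y: beats Z and X; loses to W → score 2.
X: loses to Z, Y, and W → score 0.
W: beats Z, Y, and X → score 3.
W has the best pairwise record.

W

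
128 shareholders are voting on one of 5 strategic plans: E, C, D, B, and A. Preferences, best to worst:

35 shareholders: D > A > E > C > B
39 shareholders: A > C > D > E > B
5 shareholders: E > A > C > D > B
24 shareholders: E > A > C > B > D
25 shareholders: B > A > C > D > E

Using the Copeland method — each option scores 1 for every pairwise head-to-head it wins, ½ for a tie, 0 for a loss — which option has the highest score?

A

E: beats B; ties C; loses to D and A → score 1.5.
C: beats D and B; ties E; loses to A → score 2.5.
D: beats E and B; loses to C and A → score 2.
B: loses to E, C, D, and A → score 0.
A: beats E, C, D, and B → score 4.
A has the best pairwise record.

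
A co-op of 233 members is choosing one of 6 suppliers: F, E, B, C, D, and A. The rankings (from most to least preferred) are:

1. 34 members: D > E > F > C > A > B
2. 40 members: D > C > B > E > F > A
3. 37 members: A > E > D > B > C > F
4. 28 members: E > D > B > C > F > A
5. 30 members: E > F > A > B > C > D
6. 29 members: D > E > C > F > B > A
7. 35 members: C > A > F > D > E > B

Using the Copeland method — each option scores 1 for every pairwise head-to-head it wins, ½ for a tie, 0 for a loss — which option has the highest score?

D

F: beats B and A; loses to E, C, and D → score 2.
E: beats F, B, C, and A; loses to D → score 4.
B: loses to F, E, C, D, and A → score 0.
C: beats F, B, and A; loses to E and D → score 3.
D: beats F, E, B, C, and A → score 5.
A: beats B; loses to F, E, C, and D → score 1.
D has the best pairwise record.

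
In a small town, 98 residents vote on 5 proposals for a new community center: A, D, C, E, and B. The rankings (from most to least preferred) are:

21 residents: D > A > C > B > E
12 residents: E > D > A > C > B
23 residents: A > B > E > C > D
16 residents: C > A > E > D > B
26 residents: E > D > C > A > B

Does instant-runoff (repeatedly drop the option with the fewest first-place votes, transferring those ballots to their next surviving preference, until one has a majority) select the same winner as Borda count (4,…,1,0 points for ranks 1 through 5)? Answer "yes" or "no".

yes

Instant-runoff — R1 A 23, D 21, C 16, E 38, B 0 (B out); R2 A 23, D 21, C 16, E 38 (C out); R3 A 39, D 21, E 38 (D out); R4 A 60, E 38 (A winner). Winner: A.
Borda — scores: A 253, D 214, C 193, E 230, B 90. Winner: A.
The two methods agree.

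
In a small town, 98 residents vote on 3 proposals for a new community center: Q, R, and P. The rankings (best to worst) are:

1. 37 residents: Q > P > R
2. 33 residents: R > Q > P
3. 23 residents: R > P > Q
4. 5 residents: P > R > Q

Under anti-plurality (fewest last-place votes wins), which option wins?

Last-place votes: Q 28, R 37, P 33.
Q is ranked last by the fewest voters, so Q wins.

Q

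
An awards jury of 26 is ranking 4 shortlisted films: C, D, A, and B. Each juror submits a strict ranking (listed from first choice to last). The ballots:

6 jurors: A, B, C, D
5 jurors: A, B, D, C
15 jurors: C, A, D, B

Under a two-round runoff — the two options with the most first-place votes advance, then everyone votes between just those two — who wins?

Round 1 first-place votes: C 15, D 0, A 11, B 0.
C and A advance.
Runoff: C is preferred to A by 15 voters; A by 11.
C wins the runoff.

C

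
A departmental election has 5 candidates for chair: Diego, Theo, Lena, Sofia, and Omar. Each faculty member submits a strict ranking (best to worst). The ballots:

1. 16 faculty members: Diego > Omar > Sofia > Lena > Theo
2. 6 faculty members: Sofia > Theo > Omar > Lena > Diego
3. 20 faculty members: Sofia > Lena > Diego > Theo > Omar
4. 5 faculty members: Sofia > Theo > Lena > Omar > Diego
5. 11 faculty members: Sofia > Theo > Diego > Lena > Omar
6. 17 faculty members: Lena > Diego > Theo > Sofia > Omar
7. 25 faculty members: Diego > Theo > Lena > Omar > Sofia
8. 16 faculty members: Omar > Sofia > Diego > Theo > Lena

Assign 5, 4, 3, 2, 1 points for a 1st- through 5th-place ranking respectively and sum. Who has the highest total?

Diego: 16·5 + 6·1 + 20·3 + 5·1 + 11·3 + 17·4 + 25·5 + 16·3 = 425
Theo: 16·1 + 6·4 + 20·2 + 5·4 + 11·4 + 17·3 + 25·4 + 16·2 = 327
Lena: 16·2 + 6·2 + 20·4 + 5·3 + 11·2 + 17·5 + 25·3 + 16·1 = 337
Sofia: 16·3 + 6·5 + 20·5 + 5·5 + 11·5 + 17·2 + 25·1 + 16·4 = 381
Omar: 16·4 + 6·3 + 20·1 + 5·2 + 11·1 + 17·1 + 25·2 + 16·5 = 270
Diego has the highest Borda score (425).

Diego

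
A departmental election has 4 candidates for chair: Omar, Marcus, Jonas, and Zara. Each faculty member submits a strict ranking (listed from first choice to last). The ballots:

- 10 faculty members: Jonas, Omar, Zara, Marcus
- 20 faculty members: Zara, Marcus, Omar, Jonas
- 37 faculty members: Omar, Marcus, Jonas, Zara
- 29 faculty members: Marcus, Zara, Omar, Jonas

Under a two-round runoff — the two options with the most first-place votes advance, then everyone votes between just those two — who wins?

Round 1 first-place votes: Omar 37, Marcus 29, Jonas 10, Zara 20.
Omar and Marcus advance.
Runoff: Omar is preferred to Marcus by 47 voters; Marcus by 49.
Marcus wins the runoff.

Marcus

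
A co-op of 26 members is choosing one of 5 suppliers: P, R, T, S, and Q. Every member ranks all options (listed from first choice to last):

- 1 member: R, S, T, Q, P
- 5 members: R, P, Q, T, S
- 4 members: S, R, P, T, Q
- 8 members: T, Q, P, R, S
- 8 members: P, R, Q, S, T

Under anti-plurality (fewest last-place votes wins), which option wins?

Last-place votes: P 1, R 0, T 8, S 13, Q 4.
R is ranked last by the fewest voters, so R wins.

R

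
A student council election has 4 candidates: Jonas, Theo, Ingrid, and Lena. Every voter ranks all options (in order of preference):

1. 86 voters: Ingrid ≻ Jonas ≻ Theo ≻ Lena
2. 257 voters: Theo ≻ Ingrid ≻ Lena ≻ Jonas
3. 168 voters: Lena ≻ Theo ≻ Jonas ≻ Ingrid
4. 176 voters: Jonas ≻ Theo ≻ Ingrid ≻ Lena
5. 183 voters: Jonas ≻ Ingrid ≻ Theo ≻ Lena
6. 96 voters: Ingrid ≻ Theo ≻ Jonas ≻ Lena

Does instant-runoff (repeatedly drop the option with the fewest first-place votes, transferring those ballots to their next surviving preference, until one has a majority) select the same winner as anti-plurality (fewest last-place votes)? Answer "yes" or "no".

yes

Instant-runoff — R1 Jonas 359, Theo 257, Ingrid 182, Lena 168 (Lena out); R2 Jonas 359, Theo 425, Ingrid 182 (Ingrid out); R3 Jonas 445, Theo 521 (Theo winner). Winner: Theo.
Anti-plurality — last-place votes: Jonas 257, Theo 0, Ingrid 168, Lena 541. Winner: Theo.
The two methods agree.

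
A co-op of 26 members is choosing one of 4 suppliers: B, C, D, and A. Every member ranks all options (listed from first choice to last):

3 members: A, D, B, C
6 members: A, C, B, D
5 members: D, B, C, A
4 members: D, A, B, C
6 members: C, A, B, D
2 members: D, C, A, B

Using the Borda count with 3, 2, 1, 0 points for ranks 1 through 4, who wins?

B: 3·1 + 6·1 + 5·2 + 4·1 + 6·1 + 2·0 = 29
C: 3·0 + 6·2 + 5·1 + 4·0 + 6·3 + 2·2 = 39
D: 3·2 + 6·0 + 5·3 + 4·3 + 6·0 + 2·3 = 39
A: 3·3 + 6·3 + 5·0 + 4·2 + 6·2 + 2·1 = 49
A has the highest Borda score (49).

A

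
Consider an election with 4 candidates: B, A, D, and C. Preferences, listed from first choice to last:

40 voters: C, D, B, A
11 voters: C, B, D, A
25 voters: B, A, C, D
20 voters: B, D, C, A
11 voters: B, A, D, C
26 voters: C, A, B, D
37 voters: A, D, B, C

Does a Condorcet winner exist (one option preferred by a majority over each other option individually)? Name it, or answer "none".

B

B vs A: 107–63 for B.
B vs D: 93–77 for B.
B vs C: 93–77 for B.
B beats every other option head-to-head.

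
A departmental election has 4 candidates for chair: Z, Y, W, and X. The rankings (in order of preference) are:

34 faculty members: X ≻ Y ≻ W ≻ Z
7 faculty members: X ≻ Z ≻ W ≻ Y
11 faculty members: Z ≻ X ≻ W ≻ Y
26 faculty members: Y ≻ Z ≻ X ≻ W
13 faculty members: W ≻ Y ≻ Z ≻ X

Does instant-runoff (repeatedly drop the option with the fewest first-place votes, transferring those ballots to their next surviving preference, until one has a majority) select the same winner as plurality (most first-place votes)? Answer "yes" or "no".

yes

Instant-runoff — R1 Z 11, Y 26, W 13, X 41 (Z out); R2 Y 26, W 13, X 52 (X winner). Winner: X.
Plurality — first-place votes: Z 11, Y 26, W 13, X 41. Winner: X.
The two methods agree.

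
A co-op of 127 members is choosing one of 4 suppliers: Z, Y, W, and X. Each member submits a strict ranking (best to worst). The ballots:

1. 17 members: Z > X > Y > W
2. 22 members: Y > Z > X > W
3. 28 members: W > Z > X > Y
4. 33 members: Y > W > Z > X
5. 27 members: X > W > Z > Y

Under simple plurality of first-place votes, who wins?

Y

First-place votes: Z 17, Y 55, W 28, X 27.
Y has the most first-place votes.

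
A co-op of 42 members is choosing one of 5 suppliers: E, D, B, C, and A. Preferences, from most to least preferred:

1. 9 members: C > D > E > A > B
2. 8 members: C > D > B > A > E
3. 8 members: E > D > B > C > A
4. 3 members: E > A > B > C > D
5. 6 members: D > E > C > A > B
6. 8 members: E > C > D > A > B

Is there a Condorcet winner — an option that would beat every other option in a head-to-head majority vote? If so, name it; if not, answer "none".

none

Checking pairwise contests:
D beats E 23–19.
C beats D 28–14.
E beats B 34–8.
E beats C 25–17.
E beats A 34–8.
Every option loses at least one head-to-head, so there is no Condorcet winner.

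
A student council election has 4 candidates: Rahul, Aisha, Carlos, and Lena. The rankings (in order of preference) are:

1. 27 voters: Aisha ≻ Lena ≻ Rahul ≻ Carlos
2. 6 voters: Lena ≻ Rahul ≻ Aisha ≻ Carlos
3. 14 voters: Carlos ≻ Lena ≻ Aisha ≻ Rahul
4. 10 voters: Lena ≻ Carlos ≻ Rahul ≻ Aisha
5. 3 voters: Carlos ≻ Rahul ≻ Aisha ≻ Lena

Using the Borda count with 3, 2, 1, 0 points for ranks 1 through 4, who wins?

Lena

Rahul: 27·1 + 6·2 + 14·0 + 10·1 + 3·2 = 55
Aisha: 27·3 + 6·1 + 14·1 + 10·0 + 3·1 = 104
Carlos: 27·0 + 6·0 + 14·3 + 10·2 + 3·3 = 71
Lena: 27·2 + 6·3 + 14·2 + 10·3 + 3·0 = 130
Lena has the highest Borda score (130).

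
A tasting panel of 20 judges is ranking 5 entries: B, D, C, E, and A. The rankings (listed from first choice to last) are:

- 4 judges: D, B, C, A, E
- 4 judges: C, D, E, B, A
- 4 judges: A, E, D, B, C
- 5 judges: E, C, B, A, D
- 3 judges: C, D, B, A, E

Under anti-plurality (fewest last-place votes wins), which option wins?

B

Last-place votes: B 0, D 5, C 4, E 7, A 4.
B is ranked last by the fewest voters, so B wins.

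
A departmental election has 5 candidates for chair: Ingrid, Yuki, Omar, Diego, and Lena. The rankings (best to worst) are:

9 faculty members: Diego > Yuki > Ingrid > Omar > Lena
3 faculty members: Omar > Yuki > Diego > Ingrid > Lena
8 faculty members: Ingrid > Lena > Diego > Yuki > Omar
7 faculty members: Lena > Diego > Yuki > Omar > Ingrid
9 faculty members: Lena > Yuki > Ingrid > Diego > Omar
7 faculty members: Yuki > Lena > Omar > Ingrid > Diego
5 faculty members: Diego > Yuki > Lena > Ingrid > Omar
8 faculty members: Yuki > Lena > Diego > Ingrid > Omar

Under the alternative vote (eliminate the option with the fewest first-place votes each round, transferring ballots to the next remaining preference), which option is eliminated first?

Omar

Round 1: Ingrid 8, Yuki 15, Omar 3, Diego 14, Lena 16. Eliminate Omar.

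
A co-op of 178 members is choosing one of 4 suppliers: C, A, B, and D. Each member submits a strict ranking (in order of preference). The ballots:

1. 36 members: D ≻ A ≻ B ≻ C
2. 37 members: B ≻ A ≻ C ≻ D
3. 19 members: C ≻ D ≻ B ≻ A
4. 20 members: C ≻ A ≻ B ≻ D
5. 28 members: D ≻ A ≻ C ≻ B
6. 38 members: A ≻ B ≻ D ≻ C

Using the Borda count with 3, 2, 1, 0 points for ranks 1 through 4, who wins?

C: 36·0 + 37·1 + 19·3 + 20·3 + 28·1 + 38·0 = 182
A: 36·2 + 37·2 + 19·0 + 20·2 + 28·2 + 38·3 = 356
B: 36·1 + 37·3 + 19·1 + 20·1 + 28·0 + 38·2 = 262
D: 36·3 + 37·0 + 19·2 + 20·0 + 28·3 + 38·1 = 268
A has the highest Borda score (356).

A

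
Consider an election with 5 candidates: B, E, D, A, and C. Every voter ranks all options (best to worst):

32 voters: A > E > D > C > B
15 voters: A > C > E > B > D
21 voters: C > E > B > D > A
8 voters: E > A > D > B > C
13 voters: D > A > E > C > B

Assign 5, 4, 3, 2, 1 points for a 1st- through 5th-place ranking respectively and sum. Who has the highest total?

B: 32·1 + 15·2 + 21·3 + 8·2 + 13·1 = 154
E: 32·4 + 15·3 + 21·4 + 8·5 + 13·3 = 336
D: 32·3 + 15·1 + 21·2 + 8·3 + 13·5 = 242
A: 32·5 + 15·5 + 21·1 + 8·4 + 13·4 = 340
C: 32·2 + 15·4 + 21·5 + 8·1 + 13·2 = 263
A has the highest Borda score (340).

A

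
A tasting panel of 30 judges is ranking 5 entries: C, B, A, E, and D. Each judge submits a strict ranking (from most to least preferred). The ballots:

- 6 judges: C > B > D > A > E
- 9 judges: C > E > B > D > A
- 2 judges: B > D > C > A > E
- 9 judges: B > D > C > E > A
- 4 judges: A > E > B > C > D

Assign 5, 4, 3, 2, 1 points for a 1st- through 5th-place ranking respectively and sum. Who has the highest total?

C: 6·5 + 9·5 + 2·3 + 9·3 + 4·2 = 116
B: 6·4 + 9·3 + 2·5 + 9·5 + 4·3 = 118
A: 6·2 + 9·1 + 2·2 + 9·1 + 4·5 = 54
E: 6·1 + 9·4 + 2·1 + 9·2 + 4·4 = 78
D: 6·3 + 9·2 + 2·4 + 9·4 + 4·1 = 84
B has the highest Borda score (118).

B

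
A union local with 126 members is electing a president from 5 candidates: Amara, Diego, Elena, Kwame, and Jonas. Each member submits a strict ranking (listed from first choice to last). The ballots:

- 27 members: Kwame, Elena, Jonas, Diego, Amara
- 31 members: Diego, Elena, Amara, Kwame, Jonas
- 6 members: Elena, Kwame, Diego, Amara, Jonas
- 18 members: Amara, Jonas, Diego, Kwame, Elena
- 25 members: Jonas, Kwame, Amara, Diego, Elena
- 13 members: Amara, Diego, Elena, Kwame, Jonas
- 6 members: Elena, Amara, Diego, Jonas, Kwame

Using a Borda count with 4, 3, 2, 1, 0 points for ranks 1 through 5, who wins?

Amara: 27·0 + 31·2 + 6·1 + 18·4 + 25·2 + 13·4 + 6·3 = 260
Diego: 27·1 + 31·4 + 6·2 + 18·2 + 25·1 + 13·3 + 6·2 = 275
Elena: 27·3 + 31·3 + 6·4 + 18·0 + 25·0 + 13·2 + 6·4 = 248
Kwame: 27·4 + 31·1 + 6·3 + 18·1 + 25·3 + 13·1 + 6·0 = 263
Jonas: 27·2 + 31·0 + 6·0 + 18·3 + 25·4 + 13·0 + 6·1 = 214
Diego has the highest Borda score (275).

Diego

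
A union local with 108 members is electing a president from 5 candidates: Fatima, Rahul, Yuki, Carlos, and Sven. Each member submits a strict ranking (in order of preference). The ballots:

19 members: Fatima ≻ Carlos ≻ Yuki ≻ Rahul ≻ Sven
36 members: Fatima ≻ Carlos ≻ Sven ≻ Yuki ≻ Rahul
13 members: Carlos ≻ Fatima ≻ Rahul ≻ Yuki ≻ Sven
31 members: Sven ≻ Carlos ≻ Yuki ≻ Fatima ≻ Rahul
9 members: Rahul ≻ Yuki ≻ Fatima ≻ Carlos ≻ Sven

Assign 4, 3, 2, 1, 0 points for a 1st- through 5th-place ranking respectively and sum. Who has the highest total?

Carlos

Fatima: 19·4 + 36·4 + 13·3 + 31·1 + 9·2 = 308
Rahul: 19·1 + 36·0 + 13·2 + 31·0 + 9·4 = 81
Yuki: 19·2 + 36·1 + 13·1 + 31·2 + 9·3 = 176
Carlos: 19·3 + 36·3 + 13·4 + 31·3 + 9·1 = 319
Sven: 19·0 + 36·2 + 13·0 + 31·4 + 9·0 = 196
Carlos has the highest Borda score (319).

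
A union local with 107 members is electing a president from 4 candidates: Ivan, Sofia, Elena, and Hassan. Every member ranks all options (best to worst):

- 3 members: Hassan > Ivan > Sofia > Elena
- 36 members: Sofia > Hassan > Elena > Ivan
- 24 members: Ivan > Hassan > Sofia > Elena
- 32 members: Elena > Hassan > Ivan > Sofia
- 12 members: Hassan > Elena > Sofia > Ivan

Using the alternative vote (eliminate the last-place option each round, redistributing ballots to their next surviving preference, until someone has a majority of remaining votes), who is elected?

Round 1: Ivan 24, Sofia 36, Elena 32, Hassan 15. Eliminate Hassan.
Round 2: Ivan 27, Sofia 36, Elena 44. Eliminate Ivan.
Round 3: Sofia 63, Elena 44. Sofia has a majority.

Sofia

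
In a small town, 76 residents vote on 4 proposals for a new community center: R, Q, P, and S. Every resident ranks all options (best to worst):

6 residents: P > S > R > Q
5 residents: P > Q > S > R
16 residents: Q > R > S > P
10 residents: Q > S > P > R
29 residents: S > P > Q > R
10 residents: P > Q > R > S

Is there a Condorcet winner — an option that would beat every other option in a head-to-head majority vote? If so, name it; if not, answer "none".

Checking pairwise contests:
Q beats R 70–6.
P beats Q 50–26.
S beats P 55–21.
Q beats S 41–35.
Every option loses at least one head-to-head, so there is no Condorcet winner.

none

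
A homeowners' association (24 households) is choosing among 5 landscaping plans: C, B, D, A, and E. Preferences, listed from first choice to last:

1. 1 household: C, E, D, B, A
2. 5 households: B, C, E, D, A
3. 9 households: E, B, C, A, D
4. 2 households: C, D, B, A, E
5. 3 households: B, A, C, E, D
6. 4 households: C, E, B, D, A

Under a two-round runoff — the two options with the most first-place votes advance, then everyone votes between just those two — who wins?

E

Round 1 first-place votes: C 7, B 8, D 0, A 0, E 9.
E and B advance.
Runoff: E is preferred to B by 14 voters; B by 10.
E wins the runoff.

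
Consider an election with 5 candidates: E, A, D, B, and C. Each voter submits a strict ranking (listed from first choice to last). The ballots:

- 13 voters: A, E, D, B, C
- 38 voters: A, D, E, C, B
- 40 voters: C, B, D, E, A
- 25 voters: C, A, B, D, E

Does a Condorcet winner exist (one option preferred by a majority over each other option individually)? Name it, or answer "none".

C vs E: 65–51 for C.
C vs A: 65–51 for C.
C vs D: 65–51 for C.
C vs B: 103–13 for C.
C beats every other option head-to-head.

C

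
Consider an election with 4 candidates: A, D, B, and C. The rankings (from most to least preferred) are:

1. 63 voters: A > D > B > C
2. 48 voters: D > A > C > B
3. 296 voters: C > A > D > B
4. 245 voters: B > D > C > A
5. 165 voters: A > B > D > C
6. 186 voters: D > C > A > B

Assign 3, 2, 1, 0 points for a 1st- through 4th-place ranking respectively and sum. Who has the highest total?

D

A: 63·3 + 48·2 + 296·2 + 245·0 + 165·3 + 186·1 = 1558
D: 63·2 + 48·3 + 296·1 + 245·2 + 165·1 + 186·3 = 1779
B: 63·1 + 48·0 + 296·0 + 245·3 + 165·2 + 186·0 = 1128
C: 63·0 + 48·1 + 296·3 + 245·1 + 165·0 + 186·2 = 1553
D has the highest Borda score (1779).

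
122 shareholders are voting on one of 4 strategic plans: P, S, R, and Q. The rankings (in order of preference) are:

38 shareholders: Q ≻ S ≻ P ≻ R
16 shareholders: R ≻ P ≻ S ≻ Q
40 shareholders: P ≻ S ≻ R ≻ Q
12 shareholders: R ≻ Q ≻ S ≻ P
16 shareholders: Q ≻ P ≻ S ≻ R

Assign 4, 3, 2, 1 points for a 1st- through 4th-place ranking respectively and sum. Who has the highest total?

P

P: 38·2 + 16·3 + 40·4 + 12·1 + 16·3 = 344
S: 38·3 + 16·2 + 40·3 + 12·2 + 16·2 = 322
R: 38·1 + 16·4 + 40·2 + 12·4 + 16·1 = 246
Q: 38·4 + 16·1 + 40·1 + 12·3 + 16·4 = 308
P has the highest Borda score (344).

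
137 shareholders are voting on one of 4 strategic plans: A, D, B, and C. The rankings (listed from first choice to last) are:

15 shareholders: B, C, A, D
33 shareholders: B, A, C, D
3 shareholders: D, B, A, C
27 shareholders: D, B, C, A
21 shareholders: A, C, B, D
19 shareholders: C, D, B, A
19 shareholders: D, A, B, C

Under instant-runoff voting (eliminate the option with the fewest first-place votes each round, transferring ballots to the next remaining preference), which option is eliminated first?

Round 1: A 21, D 49, B 48, C 19. Eliminate C.

C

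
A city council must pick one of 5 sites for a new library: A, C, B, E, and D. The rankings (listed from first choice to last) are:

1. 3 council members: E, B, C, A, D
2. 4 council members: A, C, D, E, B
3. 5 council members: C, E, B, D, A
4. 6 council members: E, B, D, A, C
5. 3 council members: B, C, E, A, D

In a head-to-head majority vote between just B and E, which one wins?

E

Voters preferring B to E: 3; preferring E to B: 18.
E wins the head-to-head.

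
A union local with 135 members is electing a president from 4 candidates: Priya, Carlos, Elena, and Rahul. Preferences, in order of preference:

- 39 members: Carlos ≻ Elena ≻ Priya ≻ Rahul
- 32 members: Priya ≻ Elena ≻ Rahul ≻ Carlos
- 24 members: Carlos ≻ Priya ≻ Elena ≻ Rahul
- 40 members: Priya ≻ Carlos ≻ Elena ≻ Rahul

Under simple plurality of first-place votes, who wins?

First-place votes: Priya 72, Carlos 63, Elena 0, Rahul 0.
Priya has the most first-place votes.

Priya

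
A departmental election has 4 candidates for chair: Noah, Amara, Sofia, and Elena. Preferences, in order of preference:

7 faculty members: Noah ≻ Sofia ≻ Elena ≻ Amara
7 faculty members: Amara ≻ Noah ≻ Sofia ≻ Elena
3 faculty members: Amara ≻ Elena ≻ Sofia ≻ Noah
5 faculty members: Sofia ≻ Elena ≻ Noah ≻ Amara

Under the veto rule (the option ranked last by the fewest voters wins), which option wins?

Sofia

Last-place votes: Noah 3, Amara 12, Sofia 0, Elena 7.
Sofia is ranked last by the fewest voters, so Sofia wins.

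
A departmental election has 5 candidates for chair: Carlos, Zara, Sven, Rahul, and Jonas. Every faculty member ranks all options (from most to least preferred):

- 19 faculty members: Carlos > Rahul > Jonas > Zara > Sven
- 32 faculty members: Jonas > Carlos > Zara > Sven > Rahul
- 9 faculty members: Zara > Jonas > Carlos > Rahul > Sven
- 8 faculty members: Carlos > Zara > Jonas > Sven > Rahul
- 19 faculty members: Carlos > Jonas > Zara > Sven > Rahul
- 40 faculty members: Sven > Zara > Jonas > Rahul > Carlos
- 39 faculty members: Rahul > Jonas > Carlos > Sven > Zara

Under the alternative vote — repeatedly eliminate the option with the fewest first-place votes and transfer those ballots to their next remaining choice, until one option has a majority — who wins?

Round 1: Carlos 46, Zara 9, Sven 40, Rahul 39, Jonas 32. Eliminate Zara.
Round 2: Carlos 46, Sven 40, Rahul 39, Jonas 41. Eliminate Rahul.
Round 3: Carlos 46, Sven 40, Jonas 80. Eliminate Sven.
Round 4: Carlos 46, Jonas 120. Jonas has a majority.

Jonas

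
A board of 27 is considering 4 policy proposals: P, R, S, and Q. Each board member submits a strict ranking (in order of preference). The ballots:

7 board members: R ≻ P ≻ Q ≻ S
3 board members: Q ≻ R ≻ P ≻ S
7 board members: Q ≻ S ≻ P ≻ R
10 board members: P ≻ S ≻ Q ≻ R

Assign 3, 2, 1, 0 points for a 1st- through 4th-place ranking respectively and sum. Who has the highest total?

P

P: 7·2 + 3·1 + 7·1 + 10·3 = 54
R: 7·3 + 3·2 + 7·0 + 10·0 = 27
S: 7·0 + 3·0 + 7·2 + 10·2 = 34
Q: 7·1 + 3·3 + 7·3 + 10·1 = 47
P has the highest Borda score (54).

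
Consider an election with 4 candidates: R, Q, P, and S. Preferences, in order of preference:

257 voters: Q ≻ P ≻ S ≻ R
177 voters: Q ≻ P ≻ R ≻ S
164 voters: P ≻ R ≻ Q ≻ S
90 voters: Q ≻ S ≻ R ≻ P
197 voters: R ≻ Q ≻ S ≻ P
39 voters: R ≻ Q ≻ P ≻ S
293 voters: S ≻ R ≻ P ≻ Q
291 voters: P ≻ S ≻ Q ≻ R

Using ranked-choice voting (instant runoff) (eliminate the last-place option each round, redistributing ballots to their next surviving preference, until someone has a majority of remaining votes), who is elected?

Q

Round 1: R 236, Q 524, P 455, S 293. Eliminate R.
Round 2: Q 760, P 455, S 293. Q has a majority.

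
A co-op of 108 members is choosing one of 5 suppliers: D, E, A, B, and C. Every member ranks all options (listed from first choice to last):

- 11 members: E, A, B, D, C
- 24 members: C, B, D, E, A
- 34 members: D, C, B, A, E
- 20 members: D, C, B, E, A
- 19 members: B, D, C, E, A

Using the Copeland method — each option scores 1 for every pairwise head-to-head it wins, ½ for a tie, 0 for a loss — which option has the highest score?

D

D: beats E, A, and C; ties B → score 3.5.
E: beats A; loses to D, B, and C → score 1.
A: loses to D, E, B, and C → score 0.
B: beats E and A; ties D; loses to C → score 2.5.
C: beats E, A, and B; loses to D → score 3.
D has the best pairwise record.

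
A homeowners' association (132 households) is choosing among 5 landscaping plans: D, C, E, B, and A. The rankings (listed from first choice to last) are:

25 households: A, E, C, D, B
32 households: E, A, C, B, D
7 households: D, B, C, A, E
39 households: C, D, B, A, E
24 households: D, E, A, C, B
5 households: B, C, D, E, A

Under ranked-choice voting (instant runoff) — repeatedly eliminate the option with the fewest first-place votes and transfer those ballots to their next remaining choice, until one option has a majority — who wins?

Round 1: D 31, C 39, E 32, B 5, A 25. Eliminate B.
Round 2: D 31, C 44, E 32, A 25. Eliminate A.
Round 3: D 31, C 44, E 57. Eliminate D.
Round 4: C 51, E 81. E has a majority.

E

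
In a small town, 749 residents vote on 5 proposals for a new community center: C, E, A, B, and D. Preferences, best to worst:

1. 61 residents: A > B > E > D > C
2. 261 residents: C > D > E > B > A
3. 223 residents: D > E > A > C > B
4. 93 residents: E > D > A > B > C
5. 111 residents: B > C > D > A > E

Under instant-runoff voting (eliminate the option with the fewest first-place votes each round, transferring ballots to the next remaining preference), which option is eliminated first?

A

Round 1: C 261, E 93, A 61, B 111, D 223. Eliminate A.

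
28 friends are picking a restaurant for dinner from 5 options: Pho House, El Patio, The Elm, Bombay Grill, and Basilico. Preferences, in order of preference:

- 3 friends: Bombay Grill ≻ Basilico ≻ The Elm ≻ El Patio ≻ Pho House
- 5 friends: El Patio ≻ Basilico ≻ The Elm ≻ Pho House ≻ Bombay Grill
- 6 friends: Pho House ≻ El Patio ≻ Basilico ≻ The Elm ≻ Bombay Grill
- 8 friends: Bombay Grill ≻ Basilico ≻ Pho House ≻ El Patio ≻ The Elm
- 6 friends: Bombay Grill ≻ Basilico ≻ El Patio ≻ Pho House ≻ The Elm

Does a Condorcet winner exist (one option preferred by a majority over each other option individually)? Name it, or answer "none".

Bombay Grill vs Pho House: 17–11 for Bombay Grill.
Bombay Grill vs El Patio: 17–11 for Bombay Grill.
Bombay Grill vs The Elm: 17–11 for Bombay Grill.
Bombay Grill vs Basilico: 17–11 for Bombay Grill.
Bombay Grill beats every other option head-to-head.

Bombay Grill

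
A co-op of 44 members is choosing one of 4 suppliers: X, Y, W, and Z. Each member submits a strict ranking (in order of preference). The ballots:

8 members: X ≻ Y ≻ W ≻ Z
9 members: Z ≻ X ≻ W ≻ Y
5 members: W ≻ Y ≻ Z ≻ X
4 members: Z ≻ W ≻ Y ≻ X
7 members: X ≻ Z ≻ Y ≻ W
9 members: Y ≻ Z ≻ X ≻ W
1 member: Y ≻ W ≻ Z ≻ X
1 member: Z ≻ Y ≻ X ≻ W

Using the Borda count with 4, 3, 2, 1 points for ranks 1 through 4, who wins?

Z

X: 8·4 + 9·3 + 5·1 + 4·1 + 7·4 + 9·2 + 1·1 + 1·2 = 117
Y: 8·3 + 9·1 + 5·3 + 4·2 + 7·2 + 9·4 + 1·4 + 1·3 = 113
W: 8·2 + 9·2 + 5·4 + 4·3 + 7·1 + 9·1 + 1·3 + 1·1 = 86
Z: 8·1 + 9·4 + 5·2 + 4·4 + 7·3 + 9·3 + 1·2 + 1·4 = 124
Z has the highest Borda score (124).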